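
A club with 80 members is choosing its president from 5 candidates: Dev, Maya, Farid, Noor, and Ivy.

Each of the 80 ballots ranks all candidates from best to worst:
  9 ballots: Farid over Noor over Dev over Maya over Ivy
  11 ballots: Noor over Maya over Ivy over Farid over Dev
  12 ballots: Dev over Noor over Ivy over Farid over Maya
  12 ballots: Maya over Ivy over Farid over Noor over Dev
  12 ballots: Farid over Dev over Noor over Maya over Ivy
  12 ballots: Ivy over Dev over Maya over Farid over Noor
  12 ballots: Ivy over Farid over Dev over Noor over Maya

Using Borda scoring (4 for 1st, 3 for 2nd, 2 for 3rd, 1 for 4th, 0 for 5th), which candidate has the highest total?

Dev: 9×2 + 11×0 + 12×4 + 12×0 + 12×3 + 12×3 + 12×2 = 162
Maya: 9×1 + 11×3 + 12×0 + 12×4 + 12×1 + 12×2 + 12×0 = 126
Farid: 9×4 + 11×1 + 12×1 + 12×2 + 12×4 + 12×1 + 12×3 = 179
Noor: 9×3 + 11×4 + 12×3 + 12×1 + 12×2 + 12×0 + 12×1 = 155
Ivy: 9×0 + 11×2 + 12×2 + 12×3 + 12×0 + 12×4 + 12×4 = 178

Farid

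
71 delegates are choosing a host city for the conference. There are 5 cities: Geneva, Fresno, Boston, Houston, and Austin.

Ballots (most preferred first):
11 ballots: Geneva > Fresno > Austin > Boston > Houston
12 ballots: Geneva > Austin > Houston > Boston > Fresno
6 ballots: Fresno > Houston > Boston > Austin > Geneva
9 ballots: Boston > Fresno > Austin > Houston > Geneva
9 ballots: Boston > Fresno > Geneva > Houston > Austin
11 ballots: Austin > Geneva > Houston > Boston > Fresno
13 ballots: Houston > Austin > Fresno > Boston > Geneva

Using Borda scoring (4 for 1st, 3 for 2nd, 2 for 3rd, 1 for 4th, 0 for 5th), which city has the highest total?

Austin

Geneva: 11×4 + 12×4 + 6×0 + 9×0 + 9×2 + 11×3 + 13×0 = 143
Fresno: 11×3 + 12×0 + 6×4 + 9×3 + 9×3 + 11×0 + 13×2 = 137
Boston: 11×1 + 12×1 + 6×2 + 9×4 + 9×4 + 11×1 + 13×1 = 131
Houston: 11×0 + 12×2 + 6×3 + 9×1 + 9×1 + 11×2 + 13×4 = 134
Austin: 11×2 + 12×3 + 6×1 + 9×2 + 9×0 + 11×4 + 13×3 = 165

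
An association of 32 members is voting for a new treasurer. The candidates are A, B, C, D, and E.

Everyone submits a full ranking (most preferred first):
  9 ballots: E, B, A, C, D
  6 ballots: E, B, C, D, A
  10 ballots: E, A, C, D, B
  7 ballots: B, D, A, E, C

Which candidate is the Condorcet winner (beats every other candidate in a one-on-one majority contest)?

E

E vs A: 25–7
E vs B: 25–7
E vs C: 32–0
E vs D: 25–7
E beats every other candidate.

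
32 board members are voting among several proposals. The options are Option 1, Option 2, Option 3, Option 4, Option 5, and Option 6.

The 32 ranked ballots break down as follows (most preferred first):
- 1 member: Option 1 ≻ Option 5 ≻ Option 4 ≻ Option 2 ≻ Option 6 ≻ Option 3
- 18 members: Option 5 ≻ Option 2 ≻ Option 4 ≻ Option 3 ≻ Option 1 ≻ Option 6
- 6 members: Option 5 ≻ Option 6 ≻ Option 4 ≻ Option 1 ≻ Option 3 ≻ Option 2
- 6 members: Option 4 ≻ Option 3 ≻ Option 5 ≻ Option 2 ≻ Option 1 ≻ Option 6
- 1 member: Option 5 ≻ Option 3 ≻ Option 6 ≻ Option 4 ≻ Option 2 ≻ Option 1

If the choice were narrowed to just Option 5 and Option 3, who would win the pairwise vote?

Option 5

Option 5 is ranked above Option 3 on 26 ballots; Option 3 above Option 5 on 6.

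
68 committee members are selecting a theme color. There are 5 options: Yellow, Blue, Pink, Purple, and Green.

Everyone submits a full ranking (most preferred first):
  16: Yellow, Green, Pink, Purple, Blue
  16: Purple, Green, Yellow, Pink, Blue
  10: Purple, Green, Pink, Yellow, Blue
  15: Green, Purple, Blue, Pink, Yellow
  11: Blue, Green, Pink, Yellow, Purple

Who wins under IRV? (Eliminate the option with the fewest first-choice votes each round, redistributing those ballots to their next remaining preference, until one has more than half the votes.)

Round 1: Yellow 16, Blue 11, Pink 0, Purple 26, Green 15. Pink eliminated.
Round 2: Yellow 16, Blue 11, Purple 26, Green 15. Blue eliminated.
Round 3: Yellow 16, Purple 26, Green 26. Yellow eliminated.
Round 4: Purple 26, Green 42. Green has a majority (≥35).

Green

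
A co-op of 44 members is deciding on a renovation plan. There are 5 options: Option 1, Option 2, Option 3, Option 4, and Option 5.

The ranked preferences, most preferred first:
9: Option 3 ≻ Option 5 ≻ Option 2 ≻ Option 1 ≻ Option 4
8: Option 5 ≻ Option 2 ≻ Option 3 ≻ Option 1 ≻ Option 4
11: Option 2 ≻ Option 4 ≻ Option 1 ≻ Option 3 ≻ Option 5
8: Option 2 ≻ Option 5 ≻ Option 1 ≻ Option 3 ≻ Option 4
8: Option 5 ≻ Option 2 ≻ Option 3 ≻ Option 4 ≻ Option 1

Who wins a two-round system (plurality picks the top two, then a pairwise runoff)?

Round 1 first-place votes: Option 1 0, Option 2 19, Option 3 9, Option 4 0, Option 5 16. Option 2 and Option 5 advance.
Runoff: Option 2 is ranked above Option 5 on 19 ballots, Option 5 above Option 2 on 25.

Option 5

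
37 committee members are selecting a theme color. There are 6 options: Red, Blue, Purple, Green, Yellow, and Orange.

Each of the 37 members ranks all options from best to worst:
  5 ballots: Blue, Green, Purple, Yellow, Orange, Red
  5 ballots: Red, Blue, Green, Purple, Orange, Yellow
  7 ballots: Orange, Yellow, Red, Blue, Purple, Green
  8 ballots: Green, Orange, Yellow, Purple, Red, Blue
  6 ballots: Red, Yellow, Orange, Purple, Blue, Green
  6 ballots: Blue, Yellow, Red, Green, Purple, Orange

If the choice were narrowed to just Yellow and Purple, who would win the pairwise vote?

Yellow is ranked above Purple on 27 ballots; Purple above Yellow on 10.

Yellow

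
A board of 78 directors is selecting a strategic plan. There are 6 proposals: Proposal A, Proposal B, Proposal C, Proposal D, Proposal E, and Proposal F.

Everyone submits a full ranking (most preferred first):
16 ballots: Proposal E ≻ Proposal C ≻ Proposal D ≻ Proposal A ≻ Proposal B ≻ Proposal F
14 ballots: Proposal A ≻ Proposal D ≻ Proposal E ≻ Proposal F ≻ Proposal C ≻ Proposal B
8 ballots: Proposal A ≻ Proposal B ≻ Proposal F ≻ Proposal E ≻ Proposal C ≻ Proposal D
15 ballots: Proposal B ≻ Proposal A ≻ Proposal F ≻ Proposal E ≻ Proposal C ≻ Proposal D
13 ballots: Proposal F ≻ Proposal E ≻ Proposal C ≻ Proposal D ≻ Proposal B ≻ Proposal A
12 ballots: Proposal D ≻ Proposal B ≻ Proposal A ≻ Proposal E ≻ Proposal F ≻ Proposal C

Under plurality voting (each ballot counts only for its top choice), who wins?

Proposal A

First-place votes: Proposal A 22, Proposal B 15, Proposal C 0, Proposal D 12, Proposal E 16, Proposal F 13.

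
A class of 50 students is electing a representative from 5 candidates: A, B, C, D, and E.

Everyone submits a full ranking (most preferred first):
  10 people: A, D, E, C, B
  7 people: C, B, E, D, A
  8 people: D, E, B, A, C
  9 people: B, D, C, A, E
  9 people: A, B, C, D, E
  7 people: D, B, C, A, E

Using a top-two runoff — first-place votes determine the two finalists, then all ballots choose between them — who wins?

Round 1 first-place votes: A 19, B 9, C 7, D 15, E 0. A and D advance.
Runoff: A is ranked above D on 19 ballots, D above A on 31.

D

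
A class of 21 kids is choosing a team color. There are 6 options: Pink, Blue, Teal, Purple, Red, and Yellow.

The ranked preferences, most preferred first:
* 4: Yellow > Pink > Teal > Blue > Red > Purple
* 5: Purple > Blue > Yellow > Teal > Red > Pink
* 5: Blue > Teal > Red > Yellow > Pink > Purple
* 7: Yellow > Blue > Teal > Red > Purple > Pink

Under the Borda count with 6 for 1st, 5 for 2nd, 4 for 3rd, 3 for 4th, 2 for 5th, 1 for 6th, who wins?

Pink: 4×5 + 5×1 + 5×2 + 7×1 = 42
Blue: 4×3 + 5×5 + 5×6 + 7×5 = 102
Teal: 4×4 + 5×3 + 5×5 + 7×4 = 84
Purple: 4×1 + 5×6 + 5×1 + 7×2 = 53
Red: 4×2 + 5×2 + 5×4 + 7×3 = 59
Yellow: 4×6 + 5×4 + 5×3 + 7×6 = 101

Blue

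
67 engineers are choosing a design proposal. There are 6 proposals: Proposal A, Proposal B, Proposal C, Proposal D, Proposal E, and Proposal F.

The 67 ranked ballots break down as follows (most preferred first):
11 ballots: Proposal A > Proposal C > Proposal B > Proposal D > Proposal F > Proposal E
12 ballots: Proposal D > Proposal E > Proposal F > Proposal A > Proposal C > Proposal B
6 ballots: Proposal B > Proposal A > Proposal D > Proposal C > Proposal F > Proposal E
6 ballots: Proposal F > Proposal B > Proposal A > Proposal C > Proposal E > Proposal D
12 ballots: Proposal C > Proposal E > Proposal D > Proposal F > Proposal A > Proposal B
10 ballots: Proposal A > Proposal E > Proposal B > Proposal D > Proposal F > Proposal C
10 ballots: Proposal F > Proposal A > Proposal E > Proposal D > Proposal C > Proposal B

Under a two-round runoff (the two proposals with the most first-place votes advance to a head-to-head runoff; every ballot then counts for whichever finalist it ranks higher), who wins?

Round 1 first-place votes: Proposal A 21, Proposal B 6, Proposal C 12, Proposal D 12, Proposal E 0, Proposal F 16. Proposal A and Proposal F advance.
Runoff: Proposal A is ranked above Proposal F on 27 ballots, Proposal F above Proposal A on 40.

Proposal F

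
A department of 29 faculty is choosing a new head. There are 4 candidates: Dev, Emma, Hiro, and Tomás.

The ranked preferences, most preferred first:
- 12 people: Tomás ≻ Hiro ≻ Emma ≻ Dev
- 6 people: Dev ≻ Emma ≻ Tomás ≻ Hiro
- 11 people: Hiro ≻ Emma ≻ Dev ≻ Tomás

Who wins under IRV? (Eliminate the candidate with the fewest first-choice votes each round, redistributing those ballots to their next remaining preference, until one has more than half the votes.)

Tomás

Round 1: Dev 6, Emma 0, Hiro 11, Tomás 12. Emma eliminated.
Round 2: Dev 6, Hiro 11, Tomás 12. Dev eliminated.
Round 3: Hiro 11, Tomás 18. Tomás has a majority (≥15).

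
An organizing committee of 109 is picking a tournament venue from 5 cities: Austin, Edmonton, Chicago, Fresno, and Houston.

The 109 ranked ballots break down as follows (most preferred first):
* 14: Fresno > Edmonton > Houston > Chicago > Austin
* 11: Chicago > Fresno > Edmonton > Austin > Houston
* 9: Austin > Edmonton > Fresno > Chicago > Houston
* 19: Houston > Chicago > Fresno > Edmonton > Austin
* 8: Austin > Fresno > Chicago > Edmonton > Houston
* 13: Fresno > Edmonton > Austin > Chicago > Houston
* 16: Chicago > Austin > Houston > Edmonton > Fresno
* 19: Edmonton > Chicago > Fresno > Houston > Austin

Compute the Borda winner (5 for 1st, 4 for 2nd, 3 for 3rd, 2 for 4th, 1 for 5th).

Chicago

Austin: 14×1 + 11×2 + 9×5 + 19×1 + 8×5 + 13×3 + 16×4 + 19×1 = 262
Edmonton: 14×4 + 11×3 + 9×4 + 19×2 + 8×2 + 13×4 + 16×2 + 19×5 = 358
Chicago: 14×2 + 11×5 + 9×2 + 19×4 + 8×3 + 13×2 + 16×5 + 19×4 = 383
Fresno: 14×5 + 11×4 + 9×3 + 19×3 + 8×4 + 13×5 + 16×1 + 19×3 = 368
Houston: 14×3 + 11×1 + 9×1 + 19×5 + 8×1 + 13×1 + 16×3 + 19×2 = 264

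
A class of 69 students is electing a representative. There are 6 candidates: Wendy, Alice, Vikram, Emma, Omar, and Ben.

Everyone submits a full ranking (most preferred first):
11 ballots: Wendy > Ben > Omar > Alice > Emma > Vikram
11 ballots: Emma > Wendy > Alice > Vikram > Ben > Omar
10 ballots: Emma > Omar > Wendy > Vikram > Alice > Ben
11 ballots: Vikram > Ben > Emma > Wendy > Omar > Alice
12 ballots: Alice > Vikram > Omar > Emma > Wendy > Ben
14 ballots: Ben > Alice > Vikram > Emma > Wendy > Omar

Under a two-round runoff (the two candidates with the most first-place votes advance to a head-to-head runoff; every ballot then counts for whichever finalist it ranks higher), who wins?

Ben

Round 1 first-place votes: Wendy 11, Alice 12, Vikram 11, Emma 21, Omar 0, Ben 14. Emma and Ben advance.
Runoff: Emma is ranked above Ben on 33 ballots, Ben above Emma on 36.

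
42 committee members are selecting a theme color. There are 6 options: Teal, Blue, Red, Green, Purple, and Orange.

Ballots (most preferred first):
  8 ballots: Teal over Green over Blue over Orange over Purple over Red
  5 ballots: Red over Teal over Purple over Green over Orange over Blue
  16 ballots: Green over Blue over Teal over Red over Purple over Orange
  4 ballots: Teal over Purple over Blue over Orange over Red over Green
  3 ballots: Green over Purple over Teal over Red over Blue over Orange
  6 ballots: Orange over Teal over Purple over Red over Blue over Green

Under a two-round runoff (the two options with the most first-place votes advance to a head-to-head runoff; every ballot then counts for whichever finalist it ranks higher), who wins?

Teal

Round 1 first-place votes: Teal 12, Blue 0, Red 5, Green 19, Purple 0, Orange 6. Green and Teal advance.
Runoff: Green is ranked above Teal on 19 ballots, Teal above Green on 23.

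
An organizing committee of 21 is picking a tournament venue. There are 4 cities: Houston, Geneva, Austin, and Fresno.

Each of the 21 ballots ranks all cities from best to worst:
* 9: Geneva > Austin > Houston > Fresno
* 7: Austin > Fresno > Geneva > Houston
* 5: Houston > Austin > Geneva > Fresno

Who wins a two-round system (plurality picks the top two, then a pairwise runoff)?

Austin

Round 1 first-place votes: Houston 5, Geneva 9, Austin 7, Fresno 0. Geneva and Austin advance.
Runoff: Geneva is ranked above Austin on 9 ballots, Austin above Geneva on 12.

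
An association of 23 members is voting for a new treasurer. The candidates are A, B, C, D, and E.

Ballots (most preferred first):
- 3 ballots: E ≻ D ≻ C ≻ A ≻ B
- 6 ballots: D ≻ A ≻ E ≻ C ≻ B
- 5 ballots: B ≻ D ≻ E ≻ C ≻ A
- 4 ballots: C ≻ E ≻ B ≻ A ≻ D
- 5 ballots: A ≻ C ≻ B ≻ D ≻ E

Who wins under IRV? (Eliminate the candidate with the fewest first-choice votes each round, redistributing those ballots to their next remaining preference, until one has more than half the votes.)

Round 1: A 5, B 5, C 4, D 6, E 3. E eliminated.
Round 2: A 5, B 5, C 4, D 9. C eliminated.
Round 3: A 5, B 9, D 9. A eliminated.
Round 4: B 14, D 9. B has a majority (≥12).

B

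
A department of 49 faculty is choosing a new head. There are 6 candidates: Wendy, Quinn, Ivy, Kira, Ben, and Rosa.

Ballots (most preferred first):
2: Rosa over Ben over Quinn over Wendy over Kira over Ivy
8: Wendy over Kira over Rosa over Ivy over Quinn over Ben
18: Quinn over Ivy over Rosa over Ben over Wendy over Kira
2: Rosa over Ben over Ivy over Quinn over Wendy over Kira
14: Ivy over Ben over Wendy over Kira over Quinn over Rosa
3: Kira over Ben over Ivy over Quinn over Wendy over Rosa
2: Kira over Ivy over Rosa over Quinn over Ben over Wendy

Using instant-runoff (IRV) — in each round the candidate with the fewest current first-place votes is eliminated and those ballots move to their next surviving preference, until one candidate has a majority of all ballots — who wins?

Ivy

Round 1: Wendy 8, Quinn 18, Ivy 14, Kira 5, Ben 0, Rosa 4. Ben eliminated.
Round 2: Wendy 8, Quinn 18, Ivy 14, Kira 5, Rosa 4. Rosa eliminated.
Round 3: Wendy 8, Quinn 20, Ivy 16, Kira 5. Kira eliminated.
Round 4: Wendy 8, Quinn 20, Ivy 21. Wendy eliminated.
Round 5: Quinn 20, Ivy 29. Ivy has a majority (≥25).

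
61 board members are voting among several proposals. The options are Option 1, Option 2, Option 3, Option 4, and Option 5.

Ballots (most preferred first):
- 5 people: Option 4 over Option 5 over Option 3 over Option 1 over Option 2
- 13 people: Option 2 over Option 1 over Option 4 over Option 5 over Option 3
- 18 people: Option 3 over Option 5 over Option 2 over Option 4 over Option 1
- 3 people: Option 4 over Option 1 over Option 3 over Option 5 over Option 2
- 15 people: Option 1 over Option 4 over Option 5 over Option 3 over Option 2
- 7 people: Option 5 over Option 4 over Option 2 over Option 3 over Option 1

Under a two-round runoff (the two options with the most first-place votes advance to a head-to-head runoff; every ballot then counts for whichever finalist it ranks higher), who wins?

Option 1

Round 1 first-place votes: Option 1 15, Option 2 13, Option 3 18, Option 4 8, Option 5 7. Option 3 and Option 1 advance.
Runoff: Option 3 is ranked above Option 1 on 30 ballots, Option 1 above Option 3 on 31.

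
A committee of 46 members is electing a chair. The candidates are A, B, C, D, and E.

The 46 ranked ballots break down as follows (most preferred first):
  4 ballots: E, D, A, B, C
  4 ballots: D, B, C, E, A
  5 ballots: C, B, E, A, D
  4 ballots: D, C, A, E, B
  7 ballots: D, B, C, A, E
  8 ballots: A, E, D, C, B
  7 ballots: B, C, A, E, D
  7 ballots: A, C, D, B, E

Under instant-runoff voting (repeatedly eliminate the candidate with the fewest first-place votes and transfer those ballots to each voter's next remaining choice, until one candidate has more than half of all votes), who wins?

A

Round 1: A 15, B 7, C 5, D 15, E 4. E eliminated.
Round 2: A 15, B 7, C 5, D 19. C eliminated.
Round 3: A 15, B 12, D 19. B eliminated.
Round 4: A 27, D 19. A has a majority (≥24).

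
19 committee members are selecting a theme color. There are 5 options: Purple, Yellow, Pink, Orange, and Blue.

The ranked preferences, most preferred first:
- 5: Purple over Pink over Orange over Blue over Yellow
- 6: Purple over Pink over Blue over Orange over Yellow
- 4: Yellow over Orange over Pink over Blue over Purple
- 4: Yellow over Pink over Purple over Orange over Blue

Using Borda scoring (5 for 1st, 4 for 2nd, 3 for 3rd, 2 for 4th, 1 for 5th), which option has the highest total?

Pink

Purple: 5×5 + 6×5 + 4×1 + 4×3 = 71
Yellow: 5×1 + 6×1 + 4×5 + 4×5 = 51
Pink: 5×4 + 6×4 + 4×3 + 4×4 = 72
Orange: 5×3 + 6×2 + 4×4 + 4×2 = 51
Blue: 5×2 + 6×3 + 4×2 + 4×1 = 40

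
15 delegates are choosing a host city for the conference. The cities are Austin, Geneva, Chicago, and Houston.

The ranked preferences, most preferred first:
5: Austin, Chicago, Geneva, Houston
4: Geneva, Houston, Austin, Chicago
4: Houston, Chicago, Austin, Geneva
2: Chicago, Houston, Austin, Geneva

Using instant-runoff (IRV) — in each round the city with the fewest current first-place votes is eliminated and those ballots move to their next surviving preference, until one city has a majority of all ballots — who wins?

Round 1: Austin 5, Geneva 4, Chicago 2, Houston 4. Chicago eliminated.
Round 2: Austin 5, Geneva 4, Houston 6. Geneva eliminated.
Round 3: Austin 5, Houston 10. Houston has a majority (≥8).

Houston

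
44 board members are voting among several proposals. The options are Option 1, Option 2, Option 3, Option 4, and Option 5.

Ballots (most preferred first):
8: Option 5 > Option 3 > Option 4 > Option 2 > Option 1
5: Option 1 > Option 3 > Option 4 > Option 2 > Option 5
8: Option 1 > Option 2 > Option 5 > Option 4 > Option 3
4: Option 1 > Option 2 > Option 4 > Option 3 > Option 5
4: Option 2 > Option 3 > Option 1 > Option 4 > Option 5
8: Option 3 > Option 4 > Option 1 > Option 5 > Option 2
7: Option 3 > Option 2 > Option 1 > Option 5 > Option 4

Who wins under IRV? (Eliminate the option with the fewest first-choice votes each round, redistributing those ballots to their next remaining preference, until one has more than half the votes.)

Option 3

Round 1: Option 1 17, Option 2 4, Option 3 15, Option 4 0, Option 5 8. Option 4 eliminated.
Round 2: Option 1 17, Option 2 4, Option 3 15, Option 5 8. Option 2 eliminated.
Round 3: Option 1 17, Option 3 19, Option 5 8. Option 5 eliminated.
Round 4: Option 1 17, Option 3 27. Option 3 has a majority (≥23).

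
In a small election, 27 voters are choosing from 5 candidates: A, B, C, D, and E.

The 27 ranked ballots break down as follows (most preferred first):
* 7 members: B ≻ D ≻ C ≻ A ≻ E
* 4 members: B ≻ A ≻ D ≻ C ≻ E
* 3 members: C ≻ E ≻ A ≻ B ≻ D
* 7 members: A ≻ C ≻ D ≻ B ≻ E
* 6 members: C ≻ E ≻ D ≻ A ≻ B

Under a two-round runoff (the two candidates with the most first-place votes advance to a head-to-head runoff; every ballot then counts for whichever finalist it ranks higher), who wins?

Round 1 first-place votes: A 7, B 11, C 9, D 0, E 0. B and C advance.
Runoff: B is ranked above C on 11 ballots, C above B on 16.

C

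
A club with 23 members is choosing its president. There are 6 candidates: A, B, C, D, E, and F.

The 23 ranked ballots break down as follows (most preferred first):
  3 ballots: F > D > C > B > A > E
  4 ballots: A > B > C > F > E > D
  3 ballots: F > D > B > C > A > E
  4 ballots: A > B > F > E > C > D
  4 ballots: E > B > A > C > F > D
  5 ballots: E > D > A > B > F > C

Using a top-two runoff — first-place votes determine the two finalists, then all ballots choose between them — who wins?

Round 1 first-place votes: A 8, B 0, C 0, D 0, E 9, F 6. E and A advance.
Runoff: E is ranked above A on 9 ballots, A above E on 14.

A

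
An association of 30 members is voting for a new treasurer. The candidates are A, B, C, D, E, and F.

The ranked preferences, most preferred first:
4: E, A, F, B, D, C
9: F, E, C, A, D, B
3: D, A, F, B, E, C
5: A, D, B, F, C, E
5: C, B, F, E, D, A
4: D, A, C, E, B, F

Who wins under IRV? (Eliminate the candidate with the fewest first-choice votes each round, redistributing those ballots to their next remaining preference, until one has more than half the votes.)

A

Round 1: A 5, B 0, C 5, D 7, E 4, F 9. B eliminated.
Round 2: A 5, C 5, D 7, E 4, F 9. E eliminated.
Round 3: A 9, C 5, D 7, F 9. C eliminated.
Round 4: A 9, D 7, F 14. D eliminated.
Round 5: A 16, F 14. A has a majority (≥16).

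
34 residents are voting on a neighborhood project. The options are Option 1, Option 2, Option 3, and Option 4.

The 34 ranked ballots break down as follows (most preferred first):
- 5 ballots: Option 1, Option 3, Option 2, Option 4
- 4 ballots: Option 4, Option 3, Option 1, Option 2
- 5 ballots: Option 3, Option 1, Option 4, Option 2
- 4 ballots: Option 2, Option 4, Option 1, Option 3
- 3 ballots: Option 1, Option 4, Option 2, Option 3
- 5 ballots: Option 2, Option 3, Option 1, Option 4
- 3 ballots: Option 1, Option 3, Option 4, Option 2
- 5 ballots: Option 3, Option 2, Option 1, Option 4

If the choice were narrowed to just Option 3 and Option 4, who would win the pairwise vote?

Option 3 is ranked above Option 4 on 23 ballots; Option 4 above Option 3 on 11.

Option 3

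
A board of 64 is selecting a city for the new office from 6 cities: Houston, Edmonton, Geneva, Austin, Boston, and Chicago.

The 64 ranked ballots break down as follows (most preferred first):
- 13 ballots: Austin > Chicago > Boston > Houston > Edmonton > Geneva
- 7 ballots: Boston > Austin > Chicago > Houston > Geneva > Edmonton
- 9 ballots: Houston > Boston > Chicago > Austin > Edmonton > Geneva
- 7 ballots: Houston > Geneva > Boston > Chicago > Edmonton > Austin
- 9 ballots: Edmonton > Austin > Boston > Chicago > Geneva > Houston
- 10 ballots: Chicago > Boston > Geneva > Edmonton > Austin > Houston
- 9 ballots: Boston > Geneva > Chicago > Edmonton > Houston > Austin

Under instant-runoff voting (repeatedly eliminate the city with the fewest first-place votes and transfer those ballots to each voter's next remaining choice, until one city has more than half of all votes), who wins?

Boston

Round 1: Houston 16, Edmonton 9, Geneva 0, Austin 13, Boston 16, Chicago 10. Geneva eliminated.
Round 2: Houston 16, Edmonton 9, Austin 13, Boston 16, Chicago 10. Edmonton eliminated.
Round 3: Houston 16, Austin 22, Boston 16, Chicago 10. Chicago eliminated.
Round 4: Houston 16, Austin 22, Boston 26. Houston eliminated.
Round 5: Austin 22, Boston 42. Boston has a majority (≥33).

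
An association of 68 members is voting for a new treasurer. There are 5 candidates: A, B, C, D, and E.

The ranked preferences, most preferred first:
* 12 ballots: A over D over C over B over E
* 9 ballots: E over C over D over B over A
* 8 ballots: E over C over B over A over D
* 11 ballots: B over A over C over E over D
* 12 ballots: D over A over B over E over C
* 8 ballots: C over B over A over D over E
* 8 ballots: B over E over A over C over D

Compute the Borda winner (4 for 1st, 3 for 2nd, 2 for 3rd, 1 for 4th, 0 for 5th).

B

A: 12×4 + 9×0 + 8×1 + 11×3 + 12×3 + 8×2 + 8×2 = 157
B: 12×1 + 9×1 + 8×2 + 11×4 + 12×2 + 8×3 + 8×4 = 161
C: 12×2 + 9×3 + 8×3 + 11×2 + 12×0 + 8×4 + 8×1 = 137
D: 12×3 + 9×2 + 8×0 + 11×0 + 12×4 + 8×1 + 8×0 = 110
E: 12×0 + 9×4 + 8×4 + 11×1 + 12×1 + 8×0 + 8×3 = 115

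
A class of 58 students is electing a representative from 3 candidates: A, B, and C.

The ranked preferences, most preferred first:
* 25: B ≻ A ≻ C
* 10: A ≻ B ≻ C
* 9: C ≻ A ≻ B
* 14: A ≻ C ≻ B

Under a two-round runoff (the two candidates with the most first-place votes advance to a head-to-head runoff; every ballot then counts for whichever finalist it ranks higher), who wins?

Round 1 first-place votes: A 24, B 25, C 9. B and A advance.
Runoff: B is ranked above A on 25 ballots, A above B on 33.

A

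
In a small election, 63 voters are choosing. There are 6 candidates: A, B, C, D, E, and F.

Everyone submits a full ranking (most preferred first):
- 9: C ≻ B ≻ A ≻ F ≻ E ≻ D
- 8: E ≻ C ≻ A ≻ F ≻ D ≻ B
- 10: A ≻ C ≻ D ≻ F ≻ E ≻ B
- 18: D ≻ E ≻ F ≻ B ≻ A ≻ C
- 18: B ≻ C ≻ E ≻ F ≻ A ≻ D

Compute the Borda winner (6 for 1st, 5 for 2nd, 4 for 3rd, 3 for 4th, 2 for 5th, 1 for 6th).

A: 9×4 + 8×4 + 10×6 + 18×2 + 18×2 = 200
B: 9×5 + 8×1 + 10×1 + 18×3 + 18×6 = 225
C: 9×6 + 8×5 + 10×5 + 18×1 + 18×5 = 252
D: 9×1 + 8×2 + 10×4 + 18×6 + 18×1 = 191
E: 9×2 + 8×6 + 10×2 + 18×5 + 18×4 = 248
F: 9×3 + 8×3 + 10×3 + 18×4 + 18×3 = 207

C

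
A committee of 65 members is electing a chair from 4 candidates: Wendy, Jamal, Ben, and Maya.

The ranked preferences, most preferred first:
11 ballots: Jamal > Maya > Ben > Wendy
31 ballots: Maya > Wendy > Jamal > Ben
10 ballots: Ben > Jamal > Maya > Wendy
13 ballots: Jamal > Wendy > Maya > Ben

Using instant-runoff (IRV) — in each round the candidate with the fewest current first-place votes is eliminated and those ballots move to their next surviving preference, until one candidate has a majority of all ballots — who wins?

Round 1: Wendy 0, Jamal 24, Ben 10, Maya 31. Wendy eliminated.
Round 2: Jamal 24, Ben 10, Maya 31. Ben eliminated.
Round 3: Jamal 34, Maya 31. Jamal has a majority (≥33).

Jamal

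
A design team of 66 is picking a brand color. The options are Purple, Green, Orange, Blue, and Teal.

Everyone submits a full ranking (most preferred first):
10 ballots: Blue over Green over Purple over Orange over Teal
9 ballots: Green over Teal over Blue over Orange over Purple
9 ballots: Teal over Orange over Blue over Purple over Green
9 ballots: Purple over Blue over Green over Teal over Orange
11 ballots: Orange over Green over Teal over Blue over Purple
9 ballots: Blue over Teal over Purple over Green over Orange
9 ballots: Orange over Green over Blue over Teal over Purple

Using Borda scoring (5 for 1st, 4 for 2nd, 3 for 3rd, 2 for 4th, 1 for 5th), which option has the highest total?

Blue

Purple: 10×3 + 9×1 + 9×2 + 9×5 + 11×1 + 9×3 + 9×1 = 149
Green: 10×4 + 9×5 + 9×1 + 9×3 + 11×4 + 9×2 + 9×4 = 219
Orange: 10×2 + 9×2 + 9×4 + 9×1 + 11×5 + 9×1 + 9×5 = 192
Blue: 10×5 + 9×3 + 9×3 + 9×4 + 11×2 + 9×5 + 9×3 = 234
Teal: 10×1 + 9×4 + 9×5 + 9×2 + 11×3 + 9×4 + 9×2 = 196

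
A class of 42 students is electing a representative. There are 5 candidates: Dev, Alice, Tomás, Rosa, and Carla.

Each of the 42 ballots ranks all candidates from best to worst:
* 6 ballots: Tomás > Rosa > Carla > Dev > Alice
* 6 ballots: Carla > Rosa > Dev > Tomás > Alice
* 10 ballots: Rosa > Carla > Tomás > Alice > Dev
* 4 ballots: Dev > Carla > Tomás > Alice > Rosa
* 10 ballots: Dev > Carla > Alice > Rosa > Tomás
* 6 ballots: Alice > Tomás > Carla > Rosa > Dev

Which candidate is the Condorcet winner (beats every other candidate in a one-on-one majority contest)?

Carla vs Dev: 28–14
Carla vs Alice: 36–6
Carla vs Tomás: 30–12
Carla vs Rosa: 26–16
Carla beats every other candidate.

Carla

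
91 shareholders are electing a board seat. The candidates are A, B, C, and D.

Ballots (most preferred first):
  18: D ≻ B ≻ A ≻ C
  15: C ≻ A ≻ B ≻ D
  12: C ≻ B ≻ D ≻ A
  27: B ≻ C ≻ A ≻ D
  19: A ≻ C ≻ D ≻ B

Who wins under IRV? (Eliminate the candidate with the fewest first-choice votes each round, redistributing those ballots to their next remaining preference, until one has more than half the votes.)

C

Round 1: A 19, B 27, C 27, D 18. D eliminated.
Round 2: A 19, B 45, C 27. A eliminated.
Round 3: B 45, C 46. C has a majority (≥46).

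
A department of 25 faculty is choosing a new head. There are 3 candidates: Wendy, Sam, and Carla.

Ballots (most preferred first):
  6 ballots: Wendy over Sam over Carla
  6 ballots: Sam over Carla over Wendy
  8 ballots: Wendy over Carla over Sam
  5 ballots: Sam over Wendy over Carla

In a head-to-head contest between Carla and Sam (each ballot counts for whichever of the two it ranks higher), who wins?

Carla is ranked above Sam on 8 ballots; Sam above Carla on 17.

Sam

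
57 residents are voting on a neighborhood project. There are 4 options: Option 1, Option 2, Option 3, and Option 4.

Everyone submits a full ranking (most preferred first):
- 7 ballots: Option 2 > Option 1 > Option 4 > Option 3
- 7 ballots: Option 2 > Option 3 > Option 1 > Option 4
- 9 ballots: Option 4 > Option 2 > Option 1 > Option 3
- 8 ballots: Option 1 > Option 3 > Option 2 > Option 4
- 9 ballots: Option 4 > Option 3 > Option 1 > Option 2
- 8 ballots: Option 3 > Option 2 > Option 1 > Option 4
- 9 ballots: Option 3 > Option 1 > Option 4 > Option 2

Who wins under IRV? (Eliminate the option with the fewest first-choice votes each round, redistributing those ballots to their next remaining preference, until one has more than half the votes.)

Round 1: Option 1 8, Option 2 14, Option 3 17, Option 4 18. Option 1 eliminated.
Round 2: Option 2 14, Option 3 25, Option 4 18. Option 2 eliminated.
Round 3: Option 3 32, Option 4 25. Option 3 has a majority (≥29).

Option 3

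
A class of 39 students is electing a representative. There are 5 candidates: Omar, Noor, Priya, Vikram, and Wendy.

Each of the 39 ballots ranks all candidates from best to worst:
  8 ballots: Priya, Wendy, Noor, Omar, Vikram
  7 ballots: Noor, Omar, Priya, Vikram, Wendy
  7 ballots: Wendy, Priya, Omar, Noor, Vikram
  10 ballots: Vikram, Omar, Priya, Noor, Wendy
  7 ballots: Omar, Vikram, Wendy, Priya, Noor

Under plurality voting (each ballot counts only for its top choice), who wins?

First-place votes: Omar 7, Noor 7, Priya 8, Vikram 10, Wendy 7.

Vikram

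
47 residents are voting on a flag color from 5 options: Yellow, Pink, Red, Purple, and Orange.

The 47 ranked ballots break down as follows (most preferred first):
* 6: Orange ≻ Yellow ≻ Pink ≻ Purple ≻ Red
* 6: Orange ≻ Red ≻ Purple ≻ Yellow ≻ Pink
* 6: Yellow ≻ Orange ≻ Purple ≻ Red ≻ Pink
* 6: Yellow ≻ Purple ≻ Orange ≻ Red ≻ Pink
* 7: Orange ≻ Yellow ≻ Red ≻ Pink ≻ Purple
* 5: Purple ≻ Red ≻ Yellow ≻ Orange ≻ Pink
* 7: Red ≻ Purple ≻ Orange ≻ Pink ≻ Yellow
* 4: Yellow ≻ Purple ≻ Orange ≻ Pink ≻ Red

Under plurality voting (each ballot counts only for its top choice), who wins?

First-place votes: Yellow 16, Pink 0, Red 7, Purple 5, Orange 19.

Orange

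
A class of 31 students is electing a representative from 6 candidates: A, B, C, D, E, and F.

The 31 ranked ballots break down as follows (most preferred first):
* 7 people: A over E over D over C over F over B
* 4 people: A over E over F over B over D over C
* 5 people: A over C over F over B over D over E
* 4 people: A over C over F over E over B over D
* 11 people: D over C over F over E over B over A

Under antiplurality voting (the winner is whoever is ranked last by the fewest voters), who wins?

Last-place votes: A 11, B 7, C 4, D 4, E 5, F 0.

F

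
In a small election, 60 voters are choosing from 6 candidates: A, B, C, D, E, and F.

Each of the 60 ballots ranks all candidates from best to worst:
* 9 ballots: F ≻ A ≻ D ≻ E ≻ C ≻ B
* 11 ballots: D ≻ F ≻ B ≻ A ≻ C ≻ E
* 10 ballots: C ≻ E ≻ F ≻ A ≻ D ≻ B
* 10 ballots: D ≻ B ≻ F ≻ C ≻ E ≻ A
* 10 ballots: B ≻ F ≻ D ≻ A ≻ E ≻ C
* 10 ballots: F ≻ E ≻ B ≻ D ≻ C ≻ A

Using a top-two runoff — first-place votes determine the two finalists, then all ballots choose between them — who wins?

Round 1 first-place votes: A 0, B 10, C 10, D 21, E 0, F 19. D and F advance.
Runoff: D is ranked above F on 21 ballots, F above D on 39.

F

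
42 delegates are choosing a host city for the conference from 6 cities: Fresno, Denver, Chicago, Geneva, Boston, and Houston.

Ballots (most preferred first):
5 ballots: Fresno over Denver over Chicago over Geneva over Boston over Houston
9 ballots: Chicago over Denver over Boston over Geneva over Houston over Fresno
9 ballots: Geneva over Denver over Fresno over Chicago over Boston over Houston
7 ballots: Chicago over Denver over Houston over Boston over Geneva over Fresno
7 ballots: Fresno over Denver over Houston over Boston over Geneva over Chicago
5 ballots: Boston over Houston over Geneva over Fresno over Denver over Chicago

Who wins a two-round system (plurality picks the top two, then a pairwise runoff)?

Round 1 first-place votes: Fresno 12, Denver 0, Chicago 16, Geneva 9, Boston 5, Houston 0. Chicago and Fresno advance.
Runoff: Chicago is ranked above Fresno on 16 ballots, Fresno above Chicago on 26.

Fresno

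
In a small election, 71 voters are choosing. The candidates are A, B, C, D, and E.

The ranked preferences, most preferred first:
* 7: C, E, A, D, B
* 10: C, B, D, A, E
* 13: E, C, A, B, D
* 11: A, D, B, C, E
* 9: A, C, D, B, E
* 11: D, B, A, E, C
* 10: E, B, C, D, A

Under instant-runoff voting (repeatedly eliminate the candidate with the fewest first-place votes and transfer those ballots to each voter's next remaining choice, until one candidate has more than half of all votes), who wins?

A

Round 1: A 20, B 0, C 17, D 11, E 23. B eliminated.
Round 2: A 20, C 17, D 11, E 23. D eliminated.
Round 3: A 31, C 17, E 23. C eliminated.
Round 4: A 41, E 30. A has a majority (≥36).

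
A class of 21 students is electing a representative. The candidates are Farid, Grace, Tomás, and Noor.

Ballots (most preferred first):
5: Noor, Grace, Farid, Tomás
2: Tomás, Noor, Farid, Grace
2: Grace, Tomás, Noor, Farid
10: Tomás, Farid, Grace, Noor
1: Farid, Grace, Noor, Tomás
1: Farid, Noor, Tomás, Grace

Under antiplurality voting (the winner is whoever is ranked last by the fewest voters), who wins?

Farid

Last-place votes: Farid 2, Grace 3, Tomás 6, Noor 10.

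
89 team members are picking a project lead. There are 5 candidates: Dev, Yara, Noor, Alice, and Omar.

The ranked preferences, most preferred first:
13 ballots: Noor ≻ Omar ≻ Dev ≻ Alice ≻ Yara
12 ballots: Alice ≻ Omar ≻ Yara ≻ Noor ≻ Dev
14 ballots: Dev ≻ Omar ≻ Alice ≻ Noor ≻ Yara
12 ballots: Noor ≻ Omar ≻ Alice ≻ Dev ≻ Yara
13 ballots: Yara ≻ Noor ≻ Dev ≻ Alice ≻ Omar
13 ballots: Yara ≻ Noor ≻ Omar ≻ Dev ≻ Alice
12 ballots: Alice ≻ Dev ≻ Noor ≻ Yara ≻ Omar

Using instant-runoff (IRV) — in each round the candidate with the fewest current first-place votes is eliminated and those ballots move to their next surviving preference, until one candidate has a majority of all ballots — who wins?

Alice

Round 1: Dev 14, Yara 26, Noor 25, Alice 24, Omar 0. Omar eliminated.
Round 2: Dev 14, Yara 26, Noor 25, Alice 24. Dev eliminated.
Round 3: Yara 26, Noor 25, Alice 38. Noor eliminated.
Round 4: Yara 26, Alice 63. Alice has a majority (≥45).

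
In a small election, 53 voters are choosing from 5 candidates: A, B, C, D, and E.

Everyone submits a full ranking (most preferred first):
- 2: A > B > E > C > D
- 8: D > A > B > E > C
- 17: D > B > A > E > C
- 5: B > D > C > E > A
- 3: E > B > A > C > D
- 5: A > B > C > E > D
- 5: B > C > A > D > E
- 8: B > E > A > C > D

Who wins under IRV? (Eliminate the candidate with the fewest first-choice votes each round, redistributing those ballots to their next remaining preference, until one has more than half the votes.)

Round 1: A 7, B 18, C 0, D 25, E 3. C eliminated.
Round 2: A 7, B 18, D 25, E 3. E eliminated.
Round 3: A 7, B 21, D 25. A eliminated.
Round 4: B 28, D 25. B has a majority (≥27).

B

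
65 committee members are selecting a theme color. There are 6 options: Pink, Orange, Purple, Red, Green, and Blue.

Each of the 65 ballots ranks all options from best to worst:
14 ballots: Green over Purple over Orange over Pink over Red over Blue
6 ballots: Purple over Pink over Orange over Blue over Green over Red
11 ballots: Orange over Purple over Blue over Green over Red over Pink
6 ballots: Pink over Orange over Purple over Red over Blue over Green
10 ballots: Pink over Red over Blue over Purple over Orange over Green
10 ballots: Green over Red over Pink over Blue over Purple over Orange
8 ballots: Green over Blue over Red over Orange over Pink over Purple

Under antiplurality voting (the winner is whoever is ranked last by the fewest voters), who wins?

Last-place votes: Pink 11, Orange 10, Purple 8, Red 6, Green 16, Blue 14.

Red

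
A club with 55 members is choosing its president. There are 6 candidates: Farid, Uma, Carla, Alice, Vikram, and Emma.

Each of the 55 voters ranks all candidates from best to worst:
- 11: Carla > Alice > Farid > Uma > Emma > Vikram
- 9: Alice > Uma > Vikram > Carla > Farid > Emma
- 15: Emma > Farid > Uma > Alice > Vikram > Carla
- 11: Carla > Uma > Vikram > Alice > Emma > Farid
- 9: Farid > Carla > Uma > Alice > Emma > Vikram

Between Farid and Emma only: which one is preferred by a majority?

Farid is ranked above Emma on 29 ballots; Emma above Farid on 26.

Farid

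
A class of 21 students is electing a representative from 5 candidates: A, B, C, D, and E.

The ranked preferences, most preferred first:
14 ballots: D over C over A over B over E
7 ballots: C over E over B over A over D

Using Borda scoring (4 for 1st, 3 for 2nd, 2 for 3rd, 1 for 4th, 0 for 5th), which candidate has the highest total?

C

A: 14×2 + 7×1 = 35
B: 14×1 + 7×2 = 28
C: 14×3 + 7×4 = 70
D: 14×4 + 7×0 = 56
E: 14×0 + 7×3 = 21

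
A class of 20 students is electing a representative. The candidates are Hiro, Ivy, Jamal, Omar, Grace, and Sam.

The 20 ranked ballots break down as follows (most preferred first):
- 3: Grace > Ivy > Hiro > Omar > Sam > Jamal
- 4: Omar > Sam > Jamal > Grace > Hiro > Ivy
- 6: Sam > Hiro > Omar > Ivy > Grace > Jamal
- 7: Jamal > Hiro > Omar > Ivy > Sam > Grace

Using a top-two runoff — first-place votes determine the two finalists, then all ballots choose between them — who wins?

Sam

Round 1 first-place votes: Hiro 0, Ivy 0, Jamal 7, Omar 4, Grace 3, Sam 6. Jamal and Sam advance.
Runoff: Jamal is ranked above Sam on 7 ballots, Sam above Jamal on 13.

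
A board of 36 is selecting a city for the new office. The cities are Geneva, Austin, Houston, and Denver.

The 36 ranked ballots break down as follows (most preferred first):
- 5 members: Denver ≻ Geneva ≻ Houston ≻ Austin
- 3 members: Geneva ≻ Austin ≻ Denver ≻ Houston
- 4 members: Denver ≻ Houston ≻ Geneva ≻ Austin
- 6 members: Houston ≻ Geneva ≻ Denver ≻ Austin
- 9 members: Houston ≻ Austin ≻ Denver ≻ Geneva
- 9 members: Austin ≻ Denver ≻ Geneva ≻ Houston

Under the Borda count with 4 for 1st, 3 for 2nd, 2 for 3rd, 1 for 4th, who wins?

Denver

Geneva: 5×3 + 3×4 + 4×2 + 6×3 + 9×1 + 9×2 = 80
Austin: 5×1 + 3×3 + 4×1 + 6×1 + 9×3 + 9×4 = 87
Houston: 5×2 + 3×1 + 4×3 + 6×4 + 9×4 + 9×1 = 94
Denver: 5×4 + 3×2 + 4×4 + 6×2 + 9×2 + 9×3 = 99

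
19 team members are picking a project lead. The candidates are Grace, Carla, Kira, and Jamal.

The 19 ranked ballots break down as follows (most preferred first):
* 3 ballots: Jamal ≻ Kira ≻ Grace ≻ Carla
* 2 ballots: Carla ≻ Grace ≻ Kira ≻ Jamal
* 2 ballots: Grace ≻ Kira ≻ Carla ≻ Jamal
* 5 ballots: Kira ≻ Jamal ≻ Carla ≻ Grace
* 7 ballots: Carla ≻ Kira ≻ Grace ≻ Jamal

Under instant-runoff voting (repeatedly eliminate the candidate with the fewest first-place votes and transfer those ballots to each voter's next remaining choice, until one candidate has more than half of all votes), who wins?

Round 1: Grace 2, Carla 9, Kira 5, Jamal 3. Grace eliminated.
Round 2: Carla 9, Kira 7, Jamal 3. Jamal eliminated.
Round 3: Carla 9, Kira 10. Kira has a majority (≥10).

Kira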